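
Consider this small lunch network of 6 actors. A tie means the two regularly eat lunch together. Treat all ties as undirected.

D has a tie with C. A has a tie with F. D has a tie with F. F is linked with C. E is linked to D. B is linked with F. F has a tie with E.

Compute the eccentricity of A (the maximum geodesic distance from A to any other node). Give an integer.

Distances from A: B:2, C:2, D:2, E:2, F:1.
The largest is 2 (to B, E, C, and D), so the eccentricity of A is 2.

2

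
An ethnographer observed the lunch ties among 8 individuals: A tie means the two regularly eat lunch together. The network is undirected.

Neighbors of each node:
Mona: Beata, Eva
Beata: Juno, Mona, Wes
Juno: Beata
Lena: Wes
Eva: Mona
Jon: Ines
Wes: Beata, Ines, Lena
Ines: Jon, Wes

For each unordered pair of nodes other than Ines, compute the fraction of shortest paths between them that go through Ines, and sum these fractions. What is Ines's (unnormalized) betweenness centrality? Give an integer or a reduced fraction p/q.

6

Pairs whose geodesics pass through Ines — Mona–Jon: 1; Jon–Juno: 1; Jon–Eva: 1; Jon–Beata: 1; Jon–Wes: 1; Jon–Lena: 1.
All other pairs contribute 0.
Summing the contributions gives betweenness(Ines) = 6.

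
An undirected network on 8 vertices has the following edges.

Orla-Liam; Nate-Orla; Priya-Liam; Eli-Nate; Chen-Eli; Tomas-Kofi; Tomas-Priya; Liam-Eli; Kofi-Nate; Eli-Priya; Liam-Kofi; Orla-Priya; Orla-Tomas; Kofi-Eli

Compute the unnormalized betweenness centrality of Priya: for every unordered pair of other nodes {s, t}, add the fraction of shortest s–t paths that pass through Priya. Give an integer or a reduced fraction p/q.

Pairs whose geodesics pass through Priya — Eli–Tomas: 1/2; Eli–Orla: 1/3; Chen–Tomas: 1/2; Chen–Orla: 1/3; Liam–Tomas: 1/3.
All other pairs contribute 0.
Summing the contributions gives betweenness(Priya) = 2.

2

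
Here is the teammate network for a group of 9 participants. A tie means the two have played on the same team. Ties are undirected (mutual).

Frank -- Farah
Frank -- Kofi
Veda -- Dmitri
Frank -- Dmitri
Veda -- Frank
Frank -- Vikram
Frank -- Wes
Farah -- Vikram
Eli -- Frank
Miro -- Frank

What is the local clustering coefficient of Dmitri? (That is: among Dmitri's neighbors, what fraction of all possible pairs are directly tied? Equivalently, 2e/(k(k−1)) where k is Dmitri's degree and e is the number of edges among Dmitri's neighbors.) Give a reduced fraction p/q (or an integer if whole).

1

Dmitri's neighbors: Frank and Veda (k = 2).
Possible neighbor pairs: C(2,2) = 1. Edges among them: Frank–Veda → e = 1.
Clustering(Dmitri) = 1/1.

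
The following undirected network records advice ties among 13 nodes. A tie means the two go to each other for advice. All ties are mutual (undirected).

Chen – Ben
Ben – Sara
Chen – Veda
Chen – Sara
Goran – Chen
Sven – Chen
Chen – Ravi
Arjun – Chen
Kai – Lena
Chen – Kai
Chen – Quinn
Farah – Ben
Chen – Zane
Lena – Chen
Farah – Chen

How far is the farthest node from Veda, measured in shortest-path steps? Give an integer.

Distances from Veda: Arjun:2, Ben:2, Chen:1, Farah:2, Goran:2, Kai:2, Lena:2, Quinn:2, Ravi:2, Sara:2, Sven:2, Zane:2.
The largest is 2 (to Goran, Kai, Sara, Ben, Quinn, Ravi, Sven, Zane, Farah, Lena, and Arjun), so the eccentricity of Veda is 2.

2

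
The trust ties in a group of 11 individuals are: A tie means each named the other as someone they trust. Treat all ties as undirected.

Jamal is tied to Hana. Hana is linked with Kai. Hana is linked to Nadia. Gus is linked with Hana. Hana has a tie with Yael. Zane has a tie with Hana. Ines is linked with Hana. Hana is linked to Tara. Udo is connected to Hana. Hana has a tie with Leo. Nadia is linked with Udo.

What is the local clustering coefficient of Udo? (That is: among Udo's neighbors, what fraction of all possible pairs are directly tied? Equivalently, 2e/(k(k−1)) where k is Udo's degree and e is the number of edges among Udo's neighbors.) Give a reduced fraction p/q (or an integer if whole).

Udo's neighbors: Hana and Nadia (k = 2).
Possible neighbor pairs: C(2,2) = 1. Edges among them: Hana–Nadia → e = 1.
Clustering(Udo) = 1/1.

1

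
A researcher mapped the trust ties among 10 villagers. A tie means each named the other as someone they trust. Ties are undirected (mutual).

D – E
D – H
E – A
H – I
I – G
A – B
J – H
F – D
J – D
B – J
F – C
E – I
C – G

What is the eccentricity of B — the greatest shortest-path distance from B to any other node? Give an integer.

4

Distances from B: A:1, C:4, D:2, E:2, F:3, G:4, H:2, I:3, J:1.
The largest is 4 (to G and C), so the eccentricity of B is 4.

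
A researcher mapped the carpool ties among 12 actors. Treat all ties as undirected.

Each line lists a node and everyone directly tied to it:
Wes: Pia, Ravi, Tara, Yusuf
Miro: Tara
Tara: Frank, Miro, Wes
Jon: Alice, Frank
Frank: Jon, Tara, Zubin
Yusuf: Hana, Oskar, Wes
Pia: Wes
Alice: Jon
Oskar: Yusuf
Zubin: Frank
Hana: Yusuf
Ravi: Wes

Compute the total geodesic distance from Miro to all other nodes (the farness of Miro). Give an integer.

Distances from Miro: Alice:4, Frank:2, Hana:4, Jon:3, Oskar:4, Pia:3, Ravi:3, Tara:1, Wes:2, Yusuf:3, Zubin:3.
Sum = 4 + 2 + 4 + 3 + 4 + 3 + 3 + 1 + 2 + 3 + 3 = 32.

32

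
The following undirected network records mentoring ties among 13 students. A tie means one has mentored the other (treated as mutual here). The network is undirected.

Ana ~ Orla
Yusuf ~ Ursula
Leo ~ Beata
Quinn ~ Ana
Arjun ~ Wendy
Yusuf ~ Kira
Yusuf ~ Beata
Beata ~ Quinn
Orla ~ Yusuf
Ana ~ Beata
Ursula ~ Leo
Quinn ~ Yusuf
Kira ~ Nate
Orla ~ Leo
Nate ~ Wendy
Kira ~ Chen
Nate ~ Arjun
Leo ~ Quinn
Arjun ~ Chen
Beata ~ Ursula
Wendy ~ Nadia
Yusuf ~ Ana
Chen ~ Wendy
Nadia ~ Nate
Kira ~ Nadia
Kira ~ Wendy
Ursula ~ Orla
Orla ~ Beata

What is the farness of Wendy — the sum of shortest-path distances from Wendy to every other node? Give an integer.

26

Distances from Wendy: Ana:3, Arjun:1, Beata:3, Chen:1, Kira:1, Leo:4, Nadia:1, Nate:1, Orla:3, Quinn:3, Ursula:3, Yusuf:2.
Sum = 3 + 1 + 3 + 1 + 1 + 4 + 1 + 1 + 3 + 3 + 3 + 2 = 26.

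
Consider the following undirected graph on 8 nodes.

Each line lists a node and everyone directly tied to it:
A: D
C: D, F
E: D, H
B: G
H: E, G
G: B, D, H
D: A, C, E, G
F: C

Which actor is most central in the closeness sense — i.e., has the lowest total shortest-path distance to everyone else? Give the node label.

Farness (sum of distances to all others) for each node — A:16, B:18, C:14, D:10, E:14, F:20, G:12, H:16.
The smallest farness is 10, for D, so D has the highest closeness.

D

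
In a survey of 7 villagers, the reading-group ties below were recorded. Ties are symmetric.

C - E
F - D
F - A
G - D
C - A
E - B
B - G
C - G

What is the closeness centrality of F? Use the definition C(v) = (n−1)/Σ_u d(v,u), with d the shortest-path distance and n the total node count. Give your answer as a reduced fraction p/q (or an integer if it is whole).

Distances from F: A:1, B:3, C:2, D:1, E:3, G:2. Sum = 12.
n = 7, so closeness = 6/12 = 1/2.

1/2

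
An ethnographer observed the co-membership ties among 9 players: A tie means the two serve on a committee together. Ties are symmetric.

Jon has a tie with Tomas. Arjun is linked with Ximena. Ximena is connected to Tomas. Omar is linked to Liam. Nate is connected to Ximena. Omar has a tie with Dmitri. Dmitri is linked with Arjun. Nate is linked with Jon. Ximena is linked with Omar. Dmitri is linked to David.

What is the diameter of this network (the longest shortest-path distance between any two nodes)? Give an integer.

Eccentricity of each node (its greatest distance to any other): Arjun:3, David:5, Dmitri:4, Jon:5, Liam:4, Nate:4, Omar:3, Tomas:4, Ximena:3.
The maximum eccentricity is 5, realized for instance by the pair Jon–David via Jon – Tomas – Ximena – Omar – Dmitri – David. So the diameter is 5.

5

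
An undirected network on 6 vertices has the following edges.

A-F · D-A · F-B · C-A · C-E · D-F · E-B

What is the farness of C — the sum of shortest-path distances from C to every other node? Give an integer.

Distances from C: A:1, B:2, D:2, E:1, F:2.
Sum = 1 + 2 + 2 + 1 + 2 = 8.

8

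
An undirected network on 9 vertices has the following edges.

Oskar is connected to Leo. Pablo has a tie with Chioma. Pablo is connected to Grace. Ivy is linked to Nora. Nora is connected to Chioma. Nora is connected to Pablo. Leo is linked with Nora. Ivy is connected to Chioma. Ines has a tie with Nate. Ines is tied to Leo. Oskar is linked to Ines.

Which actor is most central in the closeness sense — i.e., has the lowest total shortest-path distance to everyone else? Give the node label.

Farness (sum of distances to all others) for each node — Chioma:17, Grace:24, Ines:18, Ivy:19, Leo:14, Nate:25, Nora:13, Oskar:19, Pablo:17.
The smallest farness is 13, for Nora, so Nora has the highest closeness.

Nora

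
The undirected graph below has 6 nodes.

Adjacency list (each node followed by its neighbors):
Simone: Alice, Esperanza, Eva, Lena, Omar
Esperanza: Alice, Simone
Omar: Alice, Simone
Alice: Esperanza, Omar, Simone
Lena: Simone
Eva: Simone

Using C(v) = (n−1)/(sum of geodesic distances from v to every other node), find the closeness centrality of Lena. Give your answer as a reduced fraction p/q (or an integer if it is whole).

5/9

Distances from Lena: Alice:2, Esperanza:2, Eva:2, Omar:2, Simone:1. Sum = 9.
n = 6, so closeness = 5/9.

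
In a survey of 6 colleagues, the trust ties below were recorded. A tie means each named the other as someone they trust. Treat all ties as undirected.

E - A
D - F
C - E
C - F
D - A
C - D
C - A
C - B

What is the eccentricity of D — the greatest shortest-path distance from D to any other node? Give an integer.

2

Distances from D: A:1, B:2, C:1, E:2, F:1.
The largest is 2 (to E and B), so the eccentricity of D is 2.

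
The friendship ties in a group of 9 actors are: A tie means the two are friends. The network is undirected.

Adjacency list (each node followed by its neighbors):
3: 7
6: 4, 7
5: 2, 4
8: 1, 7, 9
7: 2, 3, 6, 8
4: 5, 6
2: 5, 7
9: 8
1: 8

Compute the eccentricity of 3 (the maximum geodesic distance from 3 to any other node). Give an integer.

Distances from 3: 1:3, 2:2, 4:3, 5:3, 6:2, 7:1, 8:2, 9:3.
The largest is 3 (to 1, 9, 4, and 5), so the eccentricity of 3 is 3.

3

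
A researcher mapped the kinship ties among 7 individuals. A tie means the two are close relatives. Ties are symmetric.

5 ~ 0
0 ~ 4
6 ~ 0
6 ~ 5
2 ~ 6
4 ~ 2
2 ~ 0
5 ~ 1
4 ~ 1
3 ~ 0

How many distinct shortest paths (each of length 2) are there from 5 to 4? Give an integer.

The shortest distance is 2. The length-2 paths are: 5–1–4; 5–0–4.
That gives 2 distinct shortest paths.

2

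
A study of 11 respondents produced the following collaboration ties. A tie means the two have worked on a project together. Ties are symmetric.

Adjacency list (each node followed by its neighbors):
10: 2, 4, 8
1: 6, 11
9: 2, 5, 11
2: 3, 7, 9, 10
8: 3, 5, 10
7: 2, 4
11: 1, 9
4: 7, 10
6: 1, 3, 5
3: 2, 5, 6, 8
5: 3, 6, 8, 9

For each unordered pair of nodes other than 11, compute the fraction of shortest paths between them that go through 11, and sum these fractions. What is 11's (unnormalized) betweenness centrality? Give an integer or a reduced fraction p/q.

31/12

Pairs whose geodesics pass through 11 — 10–1: 1/4; 4–1: 2/6; 7–1: 1/2; 2–1: 1/2; 9–1: 1.
All other pairs contribute 0.
Summing the contributions gives betweenness(11) = 31/12.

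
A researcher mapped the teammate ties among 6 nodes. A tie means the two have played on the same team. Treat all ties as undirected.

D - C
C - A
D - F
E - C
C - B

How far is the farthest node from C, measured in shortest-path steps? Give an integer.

2

Distances from C: A:1, B:1, D:1, E:1, F:2.
The largest is 2 (to F), so the eccentricity of C is 2.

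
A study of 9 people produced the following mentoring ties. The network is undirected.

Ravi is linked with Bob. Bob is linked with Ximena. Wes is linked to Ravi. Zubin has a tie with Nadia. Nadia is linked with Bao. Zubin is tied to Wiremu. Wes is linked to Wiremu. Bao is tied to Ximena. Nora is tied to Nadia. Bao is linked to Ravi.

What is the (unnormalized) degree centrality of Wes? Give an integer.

Wes is directly tied to Ravi and Wiremu. That is 2 neighbors, so the degree of Wes is 2.

2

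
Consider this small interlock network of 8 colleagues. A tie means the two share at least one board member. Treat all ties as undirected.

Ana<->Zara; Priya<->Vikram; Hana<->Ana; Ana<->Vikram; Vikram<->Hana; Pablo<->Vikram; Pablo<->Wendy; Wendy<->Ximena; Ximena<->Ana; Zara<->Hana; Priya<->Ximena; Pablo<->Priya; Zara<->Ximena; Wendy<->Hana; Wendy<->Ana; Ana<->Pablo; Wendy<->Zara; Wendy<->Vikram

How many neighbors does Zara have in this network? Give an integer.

4

Zara is directly tied to Ana, Hana, Wendy, and Ximena. That is 4 neighbors, so the degree of Zara is 4.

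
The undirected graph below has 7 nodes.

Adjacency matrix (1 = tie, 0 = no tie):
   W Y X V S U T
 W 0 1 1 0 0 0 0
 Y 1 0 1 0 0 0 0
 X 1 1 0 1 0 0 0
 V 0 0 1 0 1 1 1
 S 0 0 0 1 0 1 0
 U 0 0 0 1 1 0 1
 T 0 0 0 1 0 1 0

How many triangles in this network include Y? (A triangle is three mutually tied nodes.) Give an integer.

Y's neighbors: W and X.
Neighbor pairs that are themselves tied: Y–W–X. Each forms one triangle with Y, for 1 in total.

1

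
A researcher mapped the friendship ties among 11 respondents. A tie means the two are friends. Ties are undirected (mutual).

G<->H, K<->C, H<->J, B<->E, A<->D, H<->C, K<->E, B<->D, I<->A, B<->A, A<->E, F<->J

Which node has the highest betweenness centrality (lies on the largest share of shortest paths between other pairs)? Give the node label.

K

Unnormalized betweenness of each node: A:25/2, B:7/2, C:24, D:0, E:24, F:0, G:0, H:23, I:0, J:9, K:25.
K has the largest value, 25, making it the main broker — the node through which the most shortest paths run.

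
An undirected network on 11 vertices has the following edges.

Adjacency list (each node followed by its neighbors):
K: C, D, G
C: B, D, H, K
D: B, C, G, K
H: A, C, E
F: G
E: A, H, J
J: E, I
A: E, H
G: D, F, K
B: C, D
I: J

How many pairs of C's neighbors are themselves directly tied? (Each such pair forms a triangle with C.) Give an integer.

2

C's neighbors: B, D, H, and K.
Neighbor pairs that are themselves tied: C–B–D; C–D–K. Each forms one triangle with C, for 2 in total.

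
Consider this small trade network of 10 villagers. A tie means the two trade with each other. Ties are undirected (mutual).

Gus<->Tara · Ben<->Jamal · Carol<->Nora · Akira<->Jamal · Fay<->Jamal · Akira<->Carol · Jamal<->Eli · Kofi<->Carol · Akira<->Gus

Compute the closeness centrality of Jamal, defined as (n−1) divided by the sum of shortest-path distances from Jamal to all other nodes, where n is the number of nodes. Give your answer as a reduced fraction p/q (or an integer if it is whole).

9/17

Distances from Jamal: Akira:1, Ben:1, Carol:2, Eli:1, Fay:1, Gus:2, Kofi:3, Nora:3, Tara:3. Sum = 17.
n = 10, so closeness = 9/17.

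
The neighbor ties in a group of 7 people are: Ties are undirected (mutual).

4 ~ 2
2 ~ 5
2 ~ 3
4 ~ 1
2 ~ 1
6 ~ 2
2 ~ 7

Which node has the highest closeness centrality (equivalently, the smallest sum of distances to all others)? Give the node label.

Farness (sum of distances to all others) for each node — 1:10, 2:6, 3:11, 4:10, 5:11, 6:11, 7:11.
The smallest farness is 6, for 2, so 2 has the highest closeness.

2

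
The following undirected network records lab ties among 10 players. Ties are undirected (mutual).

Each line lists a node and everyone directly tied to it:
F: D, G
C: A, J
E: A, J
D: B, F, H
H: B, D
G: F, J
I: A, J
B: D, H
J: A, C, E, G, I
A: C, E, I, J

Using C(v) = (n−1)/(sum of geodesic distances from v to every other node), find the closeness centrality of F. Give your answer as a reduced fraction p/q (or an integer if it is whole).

Distances from F: A:3, B:2, C:3, D:1, E:3, G:1, H:2, I:3, J:2. Sum = 20.
n = 10, so closeness = 9/20.

9/20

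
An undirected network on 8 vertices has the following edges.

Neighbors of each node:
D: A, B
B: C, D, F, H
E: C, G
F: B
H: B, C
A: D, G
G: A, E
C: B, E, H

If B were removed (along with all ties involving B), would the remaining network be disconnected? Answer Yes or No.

Removing B leaves {A, C, D, E, G, and H} with no path to {F}, so the network splits into 2 components. B is a cut vertex.

Yes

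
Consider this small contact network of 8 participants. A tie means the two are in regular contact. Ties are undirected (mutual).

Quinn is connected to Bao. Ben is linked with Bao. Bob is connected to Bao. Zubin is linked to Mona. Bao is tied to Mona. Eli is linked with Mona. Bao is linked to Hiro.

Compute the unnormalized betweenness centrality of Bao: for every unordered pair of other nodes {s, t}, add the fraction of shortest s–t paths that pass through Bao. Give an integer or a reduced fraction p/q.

Pairs whose geodesics pass through Bao — Zubin–Hiro: 1; Zubin–Ben: 1; Zubin–Quinn: 1; Zubin–Bob: 1; Mona–Hiro: 1; Mona–Ben: 1; Mona–Quinn: 1; Mona–Bob: 1; Hiro–Ben: 1; Hiro–Eli: 1; Hiro–Quinn: 1; Hiro–Bob: 1; Ben–Eli: 1; Ben–Quinn: 1 … (+4 more pairs).
All other pairs contribute 0.
Summing the contributions gives betweenness(Bao) = 18.

18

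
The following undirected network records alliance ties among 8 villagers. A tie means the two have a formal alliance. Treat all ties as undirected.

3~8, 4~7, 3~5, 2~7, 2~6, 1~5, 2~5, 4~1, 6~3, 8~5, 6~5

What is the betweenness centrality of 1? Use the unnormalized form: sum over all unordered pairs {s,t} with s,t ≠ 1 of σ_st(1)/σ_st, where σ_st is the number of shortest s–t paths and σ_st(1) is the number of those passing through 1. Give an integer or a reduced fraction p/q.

7/2

Pairs whose geodesics pass through 1 — 6–4: 1/2; 3–4: 1; 8–4: 1; 5–4: 1.
All other pairs contribute 0.
Summing the contributions gives betweenness(1) = 7/2.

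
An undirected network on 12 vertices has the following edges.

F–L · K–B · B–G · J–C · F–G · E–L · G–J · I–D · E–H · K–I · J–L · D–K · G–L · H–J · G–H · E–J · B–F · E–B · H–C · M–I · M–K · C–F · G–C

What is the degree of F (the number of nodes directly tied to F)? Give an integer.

4

F is directly tied to B, C, G, and L. That is 4 neighbors, so the degree of F is 4.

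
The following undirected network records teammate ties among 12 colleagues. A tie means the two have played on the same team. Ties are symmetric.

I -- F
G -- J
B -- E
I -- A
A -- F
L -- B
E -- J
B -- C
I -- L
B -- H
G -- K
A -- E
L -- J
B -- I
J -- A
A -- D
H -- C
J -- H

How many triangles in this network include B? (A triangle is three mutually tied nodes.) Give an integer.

B's neighbors: C, E, H, I, and L.
Neighbor pairs that are themselves tied: B–C–H; B–I–L. Each forms one triangle with B, for 2 in total.

2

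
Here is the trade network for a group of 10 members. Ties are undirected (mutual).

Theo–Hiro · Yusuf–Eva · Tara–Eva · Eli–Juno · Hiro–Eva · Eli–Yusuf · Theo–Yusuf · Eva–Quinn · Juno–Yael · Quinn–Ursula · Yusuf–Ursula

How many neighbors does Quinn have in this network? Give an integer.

Quinn is directly tied to Eva and Ursula. That is 2 neighbors, so the degree of Quinn is 2.

2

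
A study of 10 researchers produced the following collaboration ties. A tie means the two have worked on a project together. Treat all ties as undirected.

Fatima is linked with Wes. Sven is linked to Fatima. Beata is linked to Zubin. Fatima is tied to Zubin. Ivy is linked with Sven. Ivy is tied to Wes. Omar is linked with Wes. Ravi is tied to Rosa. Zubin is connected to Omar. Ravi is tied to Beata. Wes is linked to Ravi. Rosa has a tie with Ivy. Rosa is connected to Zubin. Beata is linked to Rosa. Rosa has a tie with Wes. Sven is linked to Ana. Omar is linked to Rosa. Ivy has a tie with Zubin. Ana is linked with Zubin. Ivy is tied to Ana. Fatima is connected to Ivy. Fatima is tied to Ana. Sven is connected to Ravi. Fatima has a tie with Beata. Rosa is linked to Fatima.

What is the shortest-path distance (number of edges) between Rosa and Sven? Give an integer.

One shortest route is Rosa – Fatima – Sven, which uses 2 edges, and Rosa and Sven are not directly tied, so nothing shorter exists. So d(Rosa,Sven) = 2.

2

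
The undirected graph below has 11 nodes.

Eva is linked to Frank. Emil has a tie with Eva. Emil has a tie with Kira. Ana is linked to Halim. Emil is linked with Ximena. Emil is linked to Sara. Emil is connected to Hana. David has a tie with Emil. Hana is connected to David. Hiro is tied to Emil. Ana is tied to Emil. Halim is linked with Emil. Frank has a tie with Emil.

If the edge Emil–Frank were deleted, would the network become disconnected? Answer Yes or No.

No

Even without that edge, Emil still reaches Frank via Emil – Eva – Frank, so the network stays connected. Not a bridge.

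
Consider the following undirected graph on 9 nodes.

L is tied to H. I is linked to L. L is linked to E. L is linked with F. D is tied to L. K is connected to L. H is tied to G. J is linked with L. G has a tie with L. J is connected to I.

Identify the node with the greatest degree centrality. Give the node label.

Degrees — D:1, E:1, F:1, G:2, H:2, I:2, J:2, K:1, L:8.
The maximum is 8, attained only by L.

L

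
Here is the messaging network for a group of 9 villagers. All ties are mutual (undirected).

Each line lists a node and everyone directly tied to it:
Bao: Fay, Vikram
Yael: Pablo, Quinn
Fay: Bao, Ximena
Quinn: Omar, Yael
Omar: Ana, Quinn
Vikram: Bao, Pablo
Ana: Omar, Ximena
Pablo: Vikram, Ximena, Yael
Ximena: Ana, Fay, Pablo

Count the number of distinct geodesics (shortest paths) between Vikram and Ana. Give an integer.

1

The shortest distance is 3, and the only length-3 path is Vikram–Pablo–Ximena–Ana. So there is exactly 1 shortest path.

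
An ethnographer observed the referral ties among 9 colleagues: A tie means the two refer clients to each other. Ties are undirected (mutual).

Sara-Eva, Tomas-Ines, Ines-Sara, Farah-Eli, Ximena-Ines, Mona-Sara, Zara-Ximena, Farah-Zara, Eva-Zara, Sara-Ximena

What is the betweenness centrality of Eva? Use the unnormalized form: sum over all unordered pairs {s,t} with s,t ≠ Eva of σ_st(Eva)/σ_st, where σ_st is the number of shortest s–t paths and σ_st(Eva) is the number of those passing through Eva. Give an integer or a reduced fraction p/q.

Pairs whose geodesics pass through Eva — Farah–Mona: 1/2; Farah–Sara: 1/2; Eli–Mona: 1/2; Eli–Sara: 1/2; Mona–Zara: 1/2; Zara–Sara: 1/2.
All other pairs contribute 0.
Summing the contributions gives betweenness(Eva) = 3.

3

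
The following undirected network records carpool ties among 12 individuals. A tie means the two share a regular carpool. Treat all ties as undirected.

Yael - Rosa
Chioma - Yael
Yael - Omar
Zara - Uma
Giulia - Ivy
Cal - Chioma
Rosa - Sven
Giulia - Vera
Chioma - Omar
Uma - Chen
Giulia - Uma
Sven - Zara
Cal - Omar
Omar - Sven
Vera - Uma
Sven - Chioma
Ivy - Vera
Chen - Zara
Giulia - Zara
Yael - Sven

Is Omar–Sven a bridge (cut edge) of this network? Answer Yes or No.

Even without that edge, Omar still reaches Sven via Omar – Chioma – Sven, so the network stays connected. Not a bridge.

No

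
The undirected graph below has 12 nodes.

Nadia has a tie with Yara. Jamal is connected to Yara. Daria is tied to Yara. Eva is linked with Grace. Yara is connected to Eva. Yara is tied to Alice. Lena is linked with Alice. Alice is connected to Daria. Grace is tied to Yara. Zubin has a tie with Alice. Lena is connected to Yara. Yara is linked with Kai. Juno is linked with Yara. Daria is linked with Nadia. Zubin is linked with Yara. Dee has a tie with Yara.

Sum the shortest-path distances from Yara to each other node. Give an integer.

11

Distances from Yara: Alice:1, Daria:1, Dee:1, Eva:1, Grace:1, Jamal:1, Juno:1, Kai:1, Lena:1, Nadia:1, Zubin:1.
Sum = 1 + 1 + 1 + 1 + 1 + 1 + 1 + 1 + 1 + 1 + 1 = 11.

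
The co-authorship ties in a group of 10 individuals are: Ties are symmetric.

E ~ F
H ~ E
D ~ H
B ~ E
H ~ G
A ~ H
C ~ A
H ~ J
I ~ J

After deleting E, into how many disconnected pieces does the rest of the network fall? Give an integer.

3

Without E, the remaining ties split the others into: {A, C, D, G, H, I, J}; {B}; {F}.
That's 3 separate components.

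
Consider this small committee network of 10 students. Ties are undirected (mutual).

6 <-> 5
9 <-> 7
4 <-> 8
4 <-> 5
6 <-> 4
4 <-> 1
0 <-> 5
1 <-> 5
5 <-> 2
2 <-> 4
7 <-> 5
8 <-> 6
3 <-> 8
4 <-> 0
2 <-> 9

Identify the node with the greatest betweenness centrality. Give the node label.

4

Unnormalized betweenness of each node: 0:0, 1:0, 2:11/2, 3:0, 4:14, 5:23/2, 6:2, 7:3/2, 8:8, 9:1/2.
4 has the largest value, 14, making it the main broker — the node through which the most shortest paths run.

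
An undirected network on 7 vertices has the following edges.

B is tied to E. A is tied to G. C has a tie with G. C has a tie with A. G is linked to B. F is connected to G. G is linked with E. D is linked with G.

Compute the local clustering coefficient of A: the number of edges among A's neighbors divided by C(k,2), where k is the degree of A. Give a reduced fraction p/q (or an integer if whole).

1

A's neighbors: C and G (k = 2).
Possible neighbor pairs: C(2,2) = 1. Edges among them: C–G → e = 1.
Clustering(A) = 1/1.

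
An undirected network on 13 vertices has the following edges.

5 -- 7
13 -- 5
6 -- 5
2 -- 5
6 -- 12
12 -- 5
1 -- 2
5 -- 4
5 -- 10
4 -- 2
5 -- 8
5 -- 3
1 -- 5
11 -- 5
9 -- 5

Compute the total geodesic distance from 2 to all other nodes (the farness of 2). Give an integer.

21

Distances from 2: 1:1, 3:2, 4:1, 5:1, 6:2, 7:2, 8:2, 9:2, 10:2, 11:2, 12:2, 13:2.
Sum = 1 + 2 + 1 + 1 + 2 + 2 + 2 + 2 + 2 + 2 + 2 + 2 = 21.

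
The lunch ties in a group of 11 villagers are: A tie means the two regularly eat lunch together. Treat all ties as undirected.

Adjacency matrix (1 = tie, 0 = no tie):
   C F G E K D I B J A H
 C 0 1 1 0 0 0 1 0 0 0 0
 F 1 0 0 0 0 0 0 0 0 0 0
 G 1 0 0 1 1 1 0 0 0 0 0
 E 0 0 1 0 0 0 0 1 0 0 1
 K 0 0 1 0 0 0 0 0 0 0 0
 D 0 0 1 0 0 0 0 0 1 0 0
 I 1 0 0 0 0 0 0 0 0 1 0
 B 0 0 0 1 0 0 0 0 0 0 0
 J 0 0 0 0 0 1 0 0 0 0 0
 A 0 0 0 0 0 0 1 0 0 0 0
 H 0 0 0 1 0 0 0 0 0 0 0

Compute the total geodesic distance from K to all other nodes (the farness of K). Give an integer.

Distances from K: A:4, B:3, C:2, D:2, E:2, F:3, G:1, H:3, I:3, J:3.
Sum = 4 + 3 + 2 + 2 + 2 + 3 + 1 + 3 + 3 + 3 = 26.

26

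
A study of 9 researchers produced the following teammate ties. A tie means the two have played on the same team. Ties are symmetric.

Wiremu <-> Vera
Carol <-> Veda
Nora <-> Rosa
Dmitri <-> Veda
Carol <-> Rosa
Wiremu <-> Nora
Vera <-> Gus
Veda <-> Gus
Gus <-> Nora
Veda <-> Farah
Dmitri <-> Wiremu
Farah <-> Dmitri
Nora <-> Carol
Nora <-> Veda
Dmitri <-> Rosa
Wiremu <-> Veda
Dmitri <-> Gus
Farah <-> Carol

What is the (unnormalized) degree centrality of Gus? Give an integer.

Gus is directly tied to Dmitri, Nora, Veda, and Vera. That is 4 neighbors, so the degree of Gus is 4.

4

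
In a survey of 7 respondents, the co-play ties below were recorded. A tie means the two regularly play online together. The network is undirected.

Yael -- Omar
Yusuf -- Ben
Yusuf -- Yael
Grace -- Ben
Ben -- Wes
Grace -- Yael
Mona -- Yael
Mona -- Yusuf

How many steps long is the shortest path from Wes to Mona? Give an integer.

One shortest route is Wes – Ben – Yusuf – Mona, which uses 3 edges, and at distance 2 from Wes we only reach {Grace, Yusuf}, which does not include Mona. So d(Wes,Mona) = 3.

3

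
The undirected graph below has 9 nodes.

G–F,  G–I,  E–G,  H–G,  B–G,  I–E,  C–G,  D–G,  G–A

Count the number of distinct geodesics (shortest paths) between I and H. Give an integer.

The shortest distance is 2, and the only length-2 path is I–G–H. So there is exactly 1 shortest path.

1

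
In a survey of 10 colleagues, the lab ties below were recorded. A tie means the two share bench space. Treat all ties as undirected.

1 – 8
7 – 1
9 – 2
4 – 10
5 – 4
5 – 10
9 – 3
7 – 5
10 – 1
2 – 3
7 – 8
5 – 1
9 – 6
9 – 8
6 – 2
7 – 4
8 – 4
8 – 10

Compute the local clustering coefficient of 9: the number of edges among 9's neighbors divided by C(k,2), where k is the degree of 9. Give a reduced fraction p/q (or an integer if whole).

9's neighbors: 2, 3, 6, and 8 (k = 4).
Possible neighbor pairs: C(4,2) = 6. Edges among them: 2–3, 2–6 → e = 2.
Clustering(9) = 2/6 = 1/3.

1/3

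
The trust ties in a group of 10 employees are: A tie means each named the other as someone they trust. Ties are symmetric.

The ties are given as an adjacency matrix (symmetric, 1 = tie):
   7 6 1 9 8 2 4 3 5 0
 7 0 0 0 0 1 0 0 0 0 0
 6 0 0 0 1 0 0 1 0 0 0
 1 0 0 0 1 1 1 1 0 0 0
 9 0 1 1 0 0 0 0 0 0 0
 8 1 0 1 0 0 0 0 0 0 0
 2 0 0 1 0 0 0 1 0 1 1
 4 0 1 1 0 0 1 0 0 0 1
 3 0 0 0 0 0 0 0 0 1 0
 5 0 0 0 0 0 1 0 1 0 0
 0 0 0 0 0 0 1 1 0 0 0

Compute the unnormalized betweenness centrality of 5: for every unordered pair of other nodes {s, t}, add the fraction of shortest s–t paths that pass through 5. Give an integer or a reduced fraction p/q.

Pairs whose geodesics pass through 5 — 7–3: 1; 6–3: 1; 1–3: 1; 9–3: 1; 8–3: 1; 2–3: 1; 4–3: 1; 3–0: 1.
All other pairs contribute 0.
Summing the contributions gives betweenness(5) = 8.

8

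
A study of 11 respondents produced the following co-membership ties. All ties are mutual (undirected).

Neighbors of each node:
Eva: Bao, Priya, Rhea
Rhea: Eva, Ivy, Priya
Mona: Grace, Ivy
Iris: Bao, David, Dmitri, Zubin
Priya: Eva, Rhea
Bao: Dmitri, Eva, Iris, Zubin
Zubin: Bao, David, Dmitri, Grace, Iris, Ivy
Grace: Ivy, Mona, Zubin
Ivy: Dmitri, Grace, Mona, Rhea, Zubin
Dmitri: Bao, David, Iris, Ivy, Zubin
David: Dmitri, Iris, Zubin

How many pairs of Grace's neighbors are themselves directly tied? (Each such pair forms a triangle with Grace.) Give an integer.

Grace's neighbors: Ivy, Mona, and Zubin.
Neighbor pairs that are themselves tied: Grace–Ivy–Mona; Grace–Ivy–Zubin. Each forms one triangle with Grace, for 2 in total.

2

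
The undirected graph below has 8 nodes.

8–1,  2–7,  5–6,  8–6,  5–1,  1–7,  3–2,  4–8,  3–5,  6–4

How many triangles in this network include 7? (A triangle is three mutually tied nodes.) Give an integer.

7's neighbors are 1 and 2, but none of them are tied to each other, so no triangle contains 7.

0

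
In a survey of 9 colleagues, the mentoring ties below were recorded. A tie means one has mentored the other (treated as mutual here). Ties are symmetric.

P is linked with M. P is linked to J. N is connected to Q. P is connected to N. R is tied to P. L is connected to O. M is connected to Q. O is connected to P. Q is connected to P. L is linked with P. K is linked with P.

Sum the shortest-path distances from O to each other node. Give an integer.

14

Distances from O: J:2, K:2, L:1, M:2, N:2, P:1, Q:2, R:2.
Sum = 2 + 2 + 1 + 2 + 2 + 1 + 2 + 2 = 14.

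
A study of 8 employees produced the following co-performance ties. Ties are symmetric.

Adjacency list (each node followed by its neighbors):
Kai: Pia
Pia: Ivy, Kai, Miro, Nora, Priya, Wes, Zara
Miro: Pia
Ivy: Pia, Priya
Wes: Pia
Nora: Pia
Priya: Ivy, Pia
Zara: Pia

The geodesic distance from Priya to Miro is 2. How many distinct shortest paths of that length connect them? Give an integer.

1

The shortest distance is 2, and the only length-2 path is Priya–Pia–Miro. So there is exactly 1 shortest path.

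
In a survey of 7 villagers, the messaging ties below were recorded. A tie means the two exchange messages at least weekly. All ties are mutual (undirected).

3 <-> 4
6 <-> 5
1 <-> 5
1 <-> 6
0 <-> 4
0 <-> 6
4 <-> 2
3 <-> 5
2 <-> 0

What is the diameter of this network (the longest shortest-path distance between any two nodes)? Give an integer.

3

Eccentricity of each node (its greatest distance to any other): 0:2, 1:3, 2:3, 3:2, 4:3, 5:3, 6:2.
The maximum eccentricity is 3, realized for instance by the pair 2–5 via 2 – 4 – 3 – 5. So the diameter is 3.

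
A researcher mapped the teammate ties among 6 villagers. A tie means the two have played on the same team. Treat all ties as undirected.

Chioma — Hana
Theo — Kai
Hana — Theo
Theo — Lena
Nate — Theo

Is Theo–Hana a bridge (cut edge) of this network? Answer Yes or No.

Without the Theo–Hana edge there is no alternate route between Theo and Hana, so the network disconnects. It is a bridge.

Yes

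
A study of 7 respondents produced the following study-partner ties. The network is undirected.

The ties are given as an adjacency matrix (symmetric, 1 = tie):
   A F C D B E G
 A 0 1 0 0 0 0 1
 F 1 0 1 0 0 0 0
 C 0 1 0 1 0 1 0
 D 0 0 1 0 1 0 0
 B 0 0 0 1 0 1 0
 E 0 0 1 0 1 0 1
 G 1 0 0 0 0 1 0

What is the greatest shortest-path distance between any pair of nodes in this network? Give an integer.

Eccentricity of each node (its greatest distance to any other): A:3, B:3, C:2, D:3, E:2, F:3, G:3.
The maximum eccentricity is 3, realized for instance by the pair A–D via A – F – C – D. So the diameter is 3.

3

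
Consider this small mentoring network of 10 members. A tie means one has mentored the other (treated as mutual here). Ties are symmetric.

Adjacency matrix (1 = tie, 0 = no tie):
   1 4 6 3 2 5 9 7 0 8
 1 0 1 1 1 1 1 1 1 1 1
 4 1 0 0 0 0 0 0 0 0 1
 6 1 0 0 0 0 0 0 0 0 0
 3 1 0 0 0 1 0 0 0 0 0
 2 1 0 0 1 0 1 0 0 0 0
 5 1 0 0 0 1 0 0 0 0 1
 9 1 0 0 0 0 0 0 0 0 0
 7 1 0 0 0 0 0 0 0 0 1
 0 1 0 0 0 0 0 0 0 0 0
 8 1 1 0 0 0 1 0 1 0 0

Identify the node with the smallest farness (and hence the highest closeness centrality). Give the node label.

Farness (sum of distances to all others) for each node — 0:17, 1:9, 2:15, 3:16, 4:16, 5:15, 6:17, 7:16, 8:14, 9:17.
The smallest farness is 9, for 1, so 1 has the highest closeness.

1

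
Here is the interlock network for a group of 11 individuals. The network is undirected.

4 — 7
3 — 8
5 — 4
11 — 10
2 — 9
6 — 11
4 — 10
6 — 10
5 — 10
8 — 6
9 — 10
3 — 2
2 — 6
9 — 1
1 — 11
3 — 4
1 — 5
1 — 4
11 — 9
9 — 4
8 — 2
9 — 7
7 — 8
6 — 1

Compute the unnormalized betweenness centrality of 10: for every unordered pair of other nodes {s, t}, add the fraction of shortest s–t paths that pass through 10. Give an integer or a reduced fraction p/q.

Pairs whose geodesics pass through 10 — 8–5: 1/4; 9–6: 1/4; 9–5: 1/3; 4–11: 1/3; 4–6: 1/2; 11–3: 1/6; 11–5: 1/2; 2–5: 2/6; 6–5: 1/2.
All other pairs contribute 0.
Summing the contributions gives betweenness(10) = 19/6.

19/6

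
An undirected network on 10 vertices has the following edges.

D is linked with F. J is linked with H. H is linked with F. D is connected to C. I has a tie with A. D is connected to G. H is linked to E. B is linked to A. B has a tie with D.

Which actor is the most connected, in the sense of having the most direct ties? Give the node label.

Degrees — A:2, B:2, C:1, D:4, E:1, F:2, G:1, H:3, I:1, J:1.
The maximum is 4, attained only by D.

D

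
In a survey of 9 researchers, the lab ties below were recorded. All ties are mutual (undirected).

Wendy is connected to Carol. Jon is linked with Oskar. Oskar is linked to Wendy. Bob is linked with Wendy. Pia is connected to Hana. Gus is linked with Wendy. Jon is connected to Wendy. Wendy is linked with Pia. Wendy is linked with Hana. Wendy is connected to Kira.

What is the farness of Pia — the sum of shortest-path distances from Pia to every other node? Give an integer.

Distances from Pia: Bob:2, Carol:2, Gus:2, Hana:1, Jon:2, Kira:2, Oskar:2, Wendy:1.
Sum = 2 + 2 + 2 + 1 + 2 + 2 + 2 + 1 = 14.

14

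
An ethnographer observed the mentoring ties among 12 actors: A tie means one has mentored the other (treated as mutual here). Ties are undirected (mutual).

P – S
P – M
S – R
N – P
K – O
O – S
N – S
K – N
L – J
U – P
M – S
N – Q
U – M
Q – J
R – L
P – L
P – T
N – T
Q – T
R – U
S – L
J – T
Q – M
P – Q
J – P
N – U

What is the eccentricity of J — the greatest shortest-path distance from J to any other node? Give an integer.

3

Distances from J: K:3, L:1, M:2, N:2, O:3, P:1, Q:1, R:2, S:2, T:1, U:2.
The largest is 3 (to K and O), so the eccentricity of J is 3.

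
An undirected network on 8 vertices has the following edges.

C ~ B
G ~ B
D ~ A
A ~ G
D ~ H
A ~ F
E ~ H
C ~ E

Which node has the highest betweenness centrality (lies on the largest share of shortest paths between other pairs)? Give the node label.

A

Unnormalized betweenness of each node: A:9, B:4, C:3, D:5, E:3, F:0, G:5, H:4.
A has the largest value, 9, making it the main broker — the node through which the most shortest paths run.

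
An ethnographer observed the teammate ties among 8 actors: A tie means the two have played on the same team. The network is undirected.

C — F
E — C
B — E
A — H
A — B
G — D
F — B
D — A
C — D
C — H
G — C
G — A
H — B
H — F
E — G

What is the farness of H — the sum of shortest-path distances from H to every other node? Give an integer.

10

Distances from H: A:1, B:1, C:1, D:2, E:2, F:1, G:2.
Sum = 1 + 1 + 1 + 2 + 2 + 1 + 2 = 10.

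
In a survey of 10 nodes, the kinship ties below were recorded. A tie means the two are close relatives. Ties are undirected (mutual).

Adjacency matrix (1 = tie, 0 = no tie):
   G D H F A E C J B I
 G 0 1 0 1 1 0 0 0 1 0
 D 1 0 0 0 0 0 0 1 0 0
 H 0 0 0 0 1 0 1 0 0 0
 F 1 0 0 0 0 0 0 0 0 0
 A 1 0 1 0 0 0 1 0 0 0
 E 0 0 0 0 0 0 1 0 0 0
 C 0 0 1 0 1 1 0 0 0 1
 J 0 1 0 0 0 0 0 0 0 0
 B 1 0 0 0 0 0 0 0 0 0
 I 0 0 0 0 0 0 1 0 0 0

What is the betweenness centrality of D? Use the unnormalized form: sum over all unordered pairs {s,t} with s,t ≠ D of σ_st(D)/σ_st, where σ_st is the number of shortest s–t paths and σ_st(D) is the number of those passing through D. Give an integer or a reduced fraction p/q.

Pairs whose geodesics pass through D — G–J: 1; H–J: 1; F–J: 1; A–J: 1; E–J: 1; C–J: 1; J–B: 1; J–I: 1.
All other pairs contribute 0.
Summing the contributions gives betweenness(D) = 8.

8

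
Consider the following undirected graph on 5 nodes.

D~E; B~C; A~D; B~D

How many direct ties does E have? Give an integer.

E is directly tied to D. That is 1 neighbor, so the degree of E is 1.

1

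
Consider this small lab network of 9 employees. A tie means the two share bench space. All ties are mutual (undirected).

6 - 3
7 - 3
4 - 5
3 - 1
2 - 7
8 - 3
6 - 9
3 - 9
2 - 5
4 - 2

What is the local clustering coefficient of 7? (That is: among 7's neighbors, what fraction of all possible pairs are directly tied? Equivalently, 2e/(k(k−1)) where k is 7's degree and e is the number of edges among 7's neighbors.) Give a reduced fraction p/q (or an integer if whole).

0

7's neighbors: 2 and 3 (k = 2).
Possible neighbor pairs: C(2,2) = 1. Edges among them: none → e = 0.
Clustering(7) = 0/1.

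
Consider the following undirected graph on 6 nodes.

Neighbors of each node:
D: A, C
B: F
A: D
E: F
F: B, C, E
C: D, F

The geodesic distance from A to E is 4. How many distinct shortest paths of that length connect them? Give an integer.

1

The shortest distance is 4, and the only length-4 path is A–D–C–F–E. So there is exactly 1 shortest path.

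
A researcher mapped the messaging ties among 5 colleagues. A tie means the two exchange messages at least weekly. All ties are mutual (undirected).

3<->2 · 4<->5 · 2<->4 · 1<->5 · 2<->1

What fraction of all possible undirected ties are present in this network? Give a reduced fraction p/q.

1/2

There are 5 edges and 5 nodes, so the maximum possible is C(5,2) = 10.
Density = 5/10 = 1/2.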